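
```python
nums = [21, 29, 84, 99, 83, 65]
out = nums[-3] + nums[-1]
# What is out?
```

nums has length 6. Negative index -3 maps to positive index 6 + (-3) = 3. nums[3] = 99.
nums has length 6. Negative index -1 maps to positive index 6 + (-1) = 5. nums[5] = 65.
Sum: 99 + 65 = 164.

164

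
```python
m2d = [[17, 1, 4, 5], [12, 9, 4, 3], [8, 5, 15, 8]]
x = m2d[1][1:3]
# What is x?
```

m2d[1] = [12, 9, 4, 3]. m2d[1] has length 4. The slice m2d[1][1:3] selects indices [1, 2] (1->9, 2->4), giving [9, 4].

[9, 4]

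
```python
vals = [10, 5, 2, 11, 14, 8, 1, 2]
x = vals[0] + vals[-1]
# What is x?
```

vals has length 8. vals[0] = 10.
vals has length 8. Negative index -1 maps to positive index 8 + (-1) = 7. vals[7] = 2.
Sum: 10 + 2 = 12.

12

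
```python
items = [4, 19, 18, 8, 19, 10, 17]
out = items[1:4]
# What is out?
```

items has length 7. The slice items[1:4] selects indices [1, 2, 3] (1->19, 2->18, 3->8), giving [19, 18, 8].

[19, 18, 8]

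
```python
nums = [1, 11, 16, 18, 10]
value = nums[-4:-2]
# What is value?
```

nums has length 5. The slice nums[-4:-2] selects indices [1, 2] (1->11, 2->16), giving [11, 16].

[11, 16]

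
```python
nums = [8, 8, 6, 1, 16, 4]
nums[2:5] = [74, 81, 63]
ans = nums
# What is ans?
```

nums starts as [8, 8, 6, 1, 16, 4] (length 6). The slice nums[2:5] covers indices [2, 3, 4] with values [6, 1, 16]. Replacing that slice with [74, 81, 63] (same length) produces [8, 8, 74, 81, 63, 4].

[8, 8, 74, 81, 63, 4]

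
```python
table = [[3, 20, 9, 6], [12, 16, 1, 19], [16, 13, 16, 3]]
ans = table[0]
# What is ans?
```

table has 3 rows. Row 0 is [3, 20, 9, 6].

[3, 20, 9, 6]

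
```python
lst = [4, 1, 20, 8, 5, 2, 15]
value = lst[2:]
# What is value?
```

lst has length 7. The slice lst[2:] selects indices [2, 3, 4, 5, 6] (2->20, 3->8, 4->5, 5->2, 6->15), giving [20, 8, 5, 2, 15].

[20, 8, 5, 2, 15]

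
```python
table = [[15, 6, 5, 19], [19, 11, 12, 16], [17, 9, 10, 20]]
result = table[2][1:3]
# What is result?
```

table[2] = [17, 9, 10, 20]. table[2] has length 4. The slice table[2][1:3] selects indices [1, 2] (1->9, 2->10), giving [9, 10].

[9, 10]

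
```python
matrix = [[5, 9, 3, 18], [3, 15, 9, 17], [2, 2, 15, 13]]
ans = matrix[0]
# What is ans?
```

matrix has 3 rows. Row 0 is [5, 9, 3, 18].

[5, 9, 3, 18]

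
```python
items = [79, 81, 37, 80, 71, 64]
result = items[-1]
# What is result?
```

items has length 6. Negative index -1 maps to positive index 6 + (-1) = 5. items[5] = 64.

64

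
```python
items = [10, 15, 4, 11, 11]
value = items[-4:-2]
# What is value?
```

items has length 5. The slice items[-4:-2] selects indices [1, 2] (1->15, 2->4), giving [15, 4].

[15, 4]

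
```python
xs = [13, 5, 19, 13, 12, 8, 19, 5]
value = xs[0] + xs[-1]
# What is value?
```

xs has length 8. xs[0] = 13.
xs has length 8. Negative index -1 maps to positive index 8 + (-1) = 7. xs[7] = 5.
Sum: 13 + 5 = 18.

18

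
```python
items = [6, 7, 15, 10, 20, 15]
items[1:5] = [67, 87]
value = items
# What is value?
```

items starts as [6, 7, 15, 10, 20, 15] (length 6). The slice items[1:5] covers indices [1, 2, 3, 4] with values [7, 15, 10, 20]. Replacing that slice with [67, 87] (different length) produces [6, 67, 87, 15].

[6, 67, 87, 15]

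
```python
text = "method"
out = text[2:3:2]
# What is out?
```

text has length 6. The slice text[2:3:2] selects indices [2] (2->'t'), giving 't'.

't'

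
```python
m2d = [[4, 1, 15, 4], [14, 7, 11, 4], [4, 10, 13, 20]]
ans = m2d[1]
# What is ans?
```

m2d has 3 rows. Row 1 is [14, 7, 11, 4].

[14, 7, 11, 4]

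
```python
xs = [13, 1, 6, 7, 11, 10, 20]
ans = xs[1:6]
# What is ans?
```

xs has length 7. The slice xs[1:6] selects indices [1, 2, 3, 4, 5] (1->1, 2->6, 3->7, 4->11, 5->10), giving [1, 6, 7, 11, 10].

[1, 6, 7, 11, 10]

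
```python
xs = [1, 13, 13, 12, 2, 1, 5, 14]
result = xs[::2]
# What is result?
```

xs has length 8. The slice xs[::2] selects indices [0, 2, 4, 6] (0->1, 2->13, 4->2, 6->5), giving [1, 13, 2, 5].

[1, 13, 2, 5]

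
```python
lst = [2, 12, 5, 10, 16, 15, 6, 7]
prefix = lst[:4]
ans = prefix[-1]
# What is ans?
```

lst has length 8. The slice lst[:4] selects indices [0, 1, 2, 3] (0->2, 1->12, 2->5, 3->10), giving [2, 12, 5, 10]. So prefix = [2, 12, 5, 10]. Then prefix[-1] = 10.

10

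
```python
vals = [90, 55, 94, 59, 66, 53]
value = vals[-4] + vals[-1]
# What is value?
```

vals has length 6. Negative index -4 maps to positive index 6 + (-4) = 2. vals[2] = 94.
vals has length 6. Negative index -1 maps to positive index 6 + (-1) = 5. vals[5] = 53.
Sum: 94 + 53 = 147.

147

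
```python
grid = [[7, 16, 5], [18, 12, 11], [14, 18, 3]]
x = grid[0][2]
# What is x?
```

grid[0] = [7, 16, 5]. Taking column 2 of that row yields 5.

5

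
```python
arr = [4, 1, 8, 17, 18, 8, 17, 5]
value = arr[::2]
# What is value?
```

arr has length 8. The slice arr[::2] selects indices [0, 2, 4, 6] (0->4, 2->8, 4->18, 6->17), giving [4, 8, 18, 17].

[4, 8, 18, 17]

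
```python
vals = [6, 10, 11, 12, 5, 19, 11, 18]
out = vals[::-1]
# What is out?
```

vals has length 8. The slice vals[::-1] selects indices [7, 6, 5, 4, 3, 2, 1, 0] (7->18, 6->11, 5->19, 4->5, 3->12, 2->11, 1->10, 0->6), giving [18, 11, 19, 5, 12, 11, 10, 6].

[18, 11, 19, 5, 12, 11, 10, 6]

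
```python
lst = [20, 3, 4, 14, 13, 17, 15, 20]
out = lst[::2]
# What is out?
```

lst has length 8. The slice lst[::2] selects indices [0, 2, 4, 6] (0->20, 2->4, 4->13, 6->15), giving [20, 4, 13, 15].

[20, 4, 13, 15]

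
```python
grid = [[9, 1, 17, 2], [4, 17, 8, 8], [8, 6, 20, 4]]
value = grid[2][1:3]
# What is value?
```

grid[2] = [8, 6, 20, 4]. grid[2] has length 4. The slice grid[2][1:3] selects indices [1, 2] (1->6, 2->20), giving [6, 20].

[6, 20]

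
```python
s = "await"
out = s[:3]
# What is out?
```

s has length 5. The slice s[:3] selects indices [0, 1, 2] (0->'a', 1->'w', 2->'a'), giving 'awa'.

'awa'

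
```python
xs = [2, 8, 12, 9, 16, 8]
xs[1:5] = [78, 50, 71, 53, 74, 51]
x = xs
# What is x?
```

xs starts as [2, 8, 12, 9, 16, 8] (length 6). The slice xs[1:5] covers indices [1, 2, 3, 4] with values [8, 12, 9, 16]. Replacing that slice with [78, 50, 71, 53, 74, 51] (different length) produces [2, 78, 50, 71, 53, 74, 51, 8].

[2, 78, 50, 71, 53, 74, 51, 8]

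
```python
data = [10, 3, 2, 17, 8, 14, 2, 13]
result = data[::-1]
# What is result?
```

data has length 8. The slice data[::-1] selects indices [7, 6, 5, 4, 3, 2, 1, 0] (7->13, 6->2, 5->14, 4->8, 3->17, 2->2, 1->3, 0->10), giving [13, 2, 14, 8, 17, 2, 3, 10].

[13, 2, 14, 8, 17, 2, 3, 10]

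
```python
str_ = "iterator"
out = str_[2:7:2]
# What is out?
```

str_ has length 8. The slice str_[2:7:2] selects indices [2, 4, 6] (2->'e', 4->'a', 6->'o'), giving 'eao'.

'eao'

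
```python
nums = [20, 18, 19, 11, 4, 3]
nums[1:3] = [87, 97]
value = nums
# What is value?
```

nums starts as [20, 18, 19, 11, 4, 3] (length 6). The slice nums[1:3] covers indices [1, 2] with values [18, 19]. Replacing that slice with [87, 97] (same length) produces [20, 87, 97, 11, 4, 3].

[20, 87, 97, 11, 4, 3]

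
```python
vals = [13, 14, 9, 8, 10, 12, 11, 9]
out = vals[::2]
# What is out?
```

vals has length 8. The slice vals[::2] selects indices [0, 2, 4, 6] (0->13, 2->9, 4->10, 6->11), giving [13, 9, 10, 11].

[13, 9, 10, 11]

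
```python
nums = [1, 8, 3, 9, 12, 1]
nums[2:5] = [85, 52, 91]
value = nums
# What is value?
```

nums starts as [1, 8, 3, 9, 12, 1] (length 6). The slice nums[2:5] covers indices [2, 3, 4] with values [3, 9, 12]. Replacing that slice with [85, 52, 91] (same length) produces [1, 8, 85, 52, 91, 1].

[1, 8, 85, 52, 91, 1]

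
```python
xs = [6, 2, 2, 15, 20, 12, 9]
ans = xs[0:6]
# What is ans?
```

xs has length 7. The slice xs[0:6] selects indices [0, 1, 2, 3, 4, 5] (0->6, 1->2, 2->2, 3->15, 4->20, 5->12), giving [6, 2, 2, 15, 20, 12].

[6, 2, 2, 15, 20, 12]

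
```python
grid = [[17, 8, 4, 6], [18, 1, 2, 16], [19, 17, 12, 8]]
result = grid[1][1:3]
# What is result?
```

grid[1] = [18, 1, 2, 16]. grid[1] has length 4. The slice grid[1][1:3] selects indices [1, 2] (1->1, 2->2), giving [1, 2].

[1, 2]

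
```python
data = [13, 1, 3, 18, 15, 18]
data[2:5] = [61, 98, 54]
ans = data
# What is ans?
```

data starts as [13, 1, 3, 18, 15, 18] (length 6). The slice data[2:5] covers indices [2, 3, 4] with values [3, 18, 15]. Replacing that slice with [61, 98, 54] (same length) produces [13, 1, 61, 98, 54, 18].

[13, 1, 61, 98, 54, 18]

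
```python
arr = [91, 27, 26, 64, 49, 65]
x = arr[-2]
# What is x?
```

arr has length 6. Negative index -2 maps to positive index 6 + (-2) = 4. arr[4] = 49.

49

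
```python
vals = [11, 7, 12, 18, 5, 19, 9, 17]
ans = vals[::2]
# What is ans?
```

vals has length 8. The slice vals[::2] selects indices [0, 2, 4, 6] (0->11, 2->12, 4->5, 6->9), giving [11, 12, 5, 9].

[11, 12, 5, 9]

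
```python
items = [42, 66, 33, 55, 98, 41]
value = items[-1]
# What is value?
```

items has length 6. Negative index -1 maps to positive index 6 + (-1) = 5. items[5] = 41.

41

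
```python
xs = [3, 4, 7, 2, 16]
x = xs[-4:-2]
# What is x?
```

xs has length 5. The slice xs[-4:-2] selects indices [1, 2] (1->4, 2->7), giving [4, 7].

[4, 7]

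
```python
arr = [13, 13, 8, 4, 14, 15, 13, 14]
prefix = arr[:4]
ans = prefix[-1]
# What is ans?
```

arr has length 8. The slice arr[:4] selects indices [0, 1, 2, 3] (0->13, 1->13, 2->8, 3->4), giving [13, 13, 8, 4]. So prefix = [13, 13, 8, 4]. Then prefix[-1] = 4.

4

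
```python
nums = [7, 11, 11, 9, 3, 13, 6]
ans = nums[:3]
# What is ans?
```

nums has length 7. The slice nums[:3] selects indices [0, 1, 2] (0->7, 1->11, 2->11), giving [7, 11, 11].

[7, 11, 11]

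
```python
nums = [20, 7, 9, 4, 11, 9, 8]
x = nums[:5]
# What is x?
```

nums has length 7. The slice nums[:5] selects indices [0, 1, 2, 3, 4] (0->20, 1->7, 2->9, 3->4, 4->11), giving [20, 7, 9, 4, 11].

[20, 7, 9, 4, 11]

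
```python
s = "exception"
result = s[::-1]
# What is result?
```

s has length 9. The slice s[::-1] selects indices [8, 7, 6, 5, 4, 3, 2, 1, 0] (8->'n', 7->'o', 6->'i', 5->'t', 4->'p', 3->'e', 2->'c', 1->'x', 0->'e'), giving 'noitpecxe'.

'noitpecxe'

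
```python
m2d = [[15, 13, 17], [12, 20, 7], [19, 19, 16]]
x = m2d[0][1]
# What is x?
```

m2d[0] = [15, 13, 17]. Taking column 1 of that row yields 13.

13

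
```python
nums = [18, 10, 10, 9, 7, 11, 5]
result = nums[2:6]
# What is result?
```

nums has length 7. The slice nums[2:6] selects indices [2, 3, 4, 5] (2->10, 3->9, 4->7, 5->11), giving [10, 9, 7, 11].

[10, 9, 7, 11]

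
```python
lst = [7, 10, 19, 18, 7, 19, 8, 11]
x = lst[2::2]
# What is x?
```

lst has length 8. The slice lst[2::2] selects indices [2, 4, 6] (2->19, 4->7, 6->8), giving [19, 7, 8].

[19, 7, 8]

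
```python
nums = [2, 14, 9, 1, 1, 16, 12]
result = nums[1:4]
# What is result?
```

nums has length 7. The slice nums[1:4] selects indices [1, 2, 3] (1->14, 2->9, 3->1), giving [14, 9, 1].

[14, 9, 1]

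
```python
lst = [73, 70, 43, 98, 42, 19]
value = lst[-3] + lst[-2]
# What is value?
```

lst has length 6. Negative index -3 maps to positive index 6 + (-3) = 3. lst[3] = 98.
lst has length 6. Negative index -2 maps to positive index 6 + (-2) = 4. lst[4] = 42.
Sum: 98 + 42 = 140.

140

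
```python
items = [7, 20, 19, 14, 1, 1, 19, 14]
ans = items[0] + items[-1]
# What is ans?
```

items has length 8. items[0] = 7.
items has length 8. Negative index -1 maps to positive index 8 + (-1) = 7. items[7] = 14.
Sum: 7 + 14 = 21.

21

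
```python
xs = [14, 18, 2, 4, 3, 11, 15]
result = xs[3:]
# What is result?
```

xs has length 7. The slice xs[3:] selects indices [3, 4, 5, 6] (3->4, 4->3, 5->11, 6->15), giving [4, 3, 11, 15].

[4, 3, 11, 15]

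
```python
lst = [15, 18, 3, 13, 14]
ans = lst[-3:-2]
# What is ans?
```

lst has length 5. The slice lst[-3:-2] selects indices [2] (2->3), giving [3].

[3]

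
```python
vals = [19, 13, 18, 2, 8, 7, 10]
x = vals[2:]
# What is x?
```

vals has length 7. The slice vals[2:] selects indices [2, 3, 4, 5, 6] (2->18, 3->2, 4->8, 5->7, 6->10), giving [18, 2, 8, 7, 10].

[18, 2, 8, 7, 10]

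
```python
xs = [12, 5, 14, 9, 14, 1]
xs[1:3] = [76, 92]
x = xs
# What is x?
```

xs starts as [12, 5, 14, 9, 14, 1] (length 6). The slice xs[1:3] covers indices [1, 2] with values [5, 14]. Replacing that slice with [76, 92] (same length) produces [12, 76, 92, 9, 14, 1].

[12, 76, 92, 9, 14, 1]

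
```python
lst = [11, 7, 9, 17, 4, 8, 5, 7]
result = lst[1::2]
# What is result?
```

lst has length 8. The slice lst[1::2] selects indices [1, 3, 5, 7] (1->7, 3->17, 5->8, 7->7), giving [7, 17, 8, 7].

[7, 17, 8, 7]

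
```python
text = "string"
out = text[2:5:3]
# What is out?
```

text has length 6. The slice text[2:5:3] selects indices [2] (2->'r'), giving 'r'.

'r'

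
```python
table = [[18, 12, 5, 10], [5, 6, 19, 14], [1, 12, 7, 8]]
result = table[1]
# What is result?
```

table has 3 rows. Row 1 is [5, 6, 19, 14].

[5, 6, 19, 14]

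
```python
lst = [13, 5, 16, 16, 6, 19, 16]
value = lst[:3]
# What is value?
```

lst has length 7. The slice lst[:3] selects indices [0, 1, 2] (0->13, 1->5, 2->16), giving [13, 5, 16].

[13, 5, 16]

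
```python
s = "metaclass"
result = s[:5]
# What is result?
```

s has length 9. The slice s[:5] selects indices [0, 1, 2, 3, 4] (0->'m', 1->'e', 2->'t', 3->'a', 4->'c'), giving 'metac'.

'metac'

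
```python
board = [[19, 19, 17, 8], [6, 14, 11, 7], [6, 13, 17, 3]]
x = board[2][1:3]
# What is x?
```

board[2] = [6, 13, 17, 3]. board[2] has length 4. The slice board[2][1:3] selects indices [1, 2] (1->13, 2->17), giving [13, 17].

[13, 17]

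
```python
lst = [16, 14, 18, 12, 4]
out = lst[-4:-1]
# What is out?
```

lst has length 5. The slice lst[-4:-1] selects indices [1, 2, 3] (1->14, 2->18, 3->12), giving [14, 18, 12].

[14, 18, 12]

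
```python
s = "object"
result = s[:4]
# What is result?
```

s has length 6. The slice s[:4] selects indices [0, 1, 2, 3] (0->'o', 1->'b', 2->'j', 3->'e'), giving 'obje'.

'obje'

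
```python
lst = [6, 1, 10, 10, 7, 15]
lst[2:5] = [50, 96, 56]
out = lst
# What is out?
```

lst starts as [6, 1, 10, 10, 7, 15] (length 6). The slice lst[2:5] covers indices [2, 3, 4] with values [10, 10, 7]. Replacing that slice with [50, 96, 56] (same length) produces [6, 1, 50, 96, 56, 15].

[6, 1, 50, 96, 56, 15]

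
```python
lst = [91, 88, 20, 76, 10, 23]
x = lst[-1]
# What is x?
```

lst has length 6. Negative index -1 maps to positive index 6 + (-1) = 5. lst[5] = 23.

23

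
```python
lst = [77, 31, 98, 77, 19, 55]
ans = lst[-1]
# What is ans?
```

lst has length 6. Negative index -1 maps to positive index 6 + (-1) = 5. lst[5] = 55.

55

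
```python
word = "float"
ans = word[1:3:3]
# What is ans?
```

word has length 5. The slice word[1:3:3] selects indices [1] (1->'l'), giving 'l'.

'l'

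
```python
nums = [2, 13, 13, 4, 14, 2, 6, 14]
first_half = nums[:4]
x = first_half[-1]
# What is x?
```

nums has length 8. The slice nums[:4] selects indices [0, 1, 2, 3] (0->2, 1->13, 2->13, 3->4), giving [2, 13, 13, 4]. So first_half = [2, 13, 13, 4]. Then first_half[-1] = 4.

4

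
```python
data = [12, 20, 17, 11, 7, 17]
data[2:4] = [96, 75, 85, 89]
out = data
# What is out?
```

data starts as [12, 20, 17, 11, 7, 17] (length 6). The slice data[2:4] covers indices [2, 3] with values [17, 11]. Replacing that slice with [96, 75, 85, 89] (different length) produces [12, 20, 96, 75, 85, 89, 7, 17].

[12, 20, 96, 75, 85, 89, 7, 17]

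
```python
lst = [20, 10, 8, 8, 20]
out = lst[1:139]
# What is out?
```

lst has length 5. The slice lst[1:139] selects indices [1, 2, 3, 4] (1->10, 2->8, 3->8, 4->20), giving [10, 8, 8, 20].

[10, 8, 8, 20]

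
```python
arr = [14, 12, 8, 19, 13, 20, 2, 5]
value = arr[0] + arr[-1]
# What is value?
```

arr has length 8. arr[0] = 14.
arr has length 8. Negative index -1 maps to positive index 8 + (-1) = 7. arr[7] = 5.
Sum: 14 + 5 = 19.

19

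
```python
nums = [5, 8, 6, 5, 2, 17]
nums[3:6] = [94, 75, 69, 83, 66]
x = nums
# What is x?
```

nums starts as [5, 8, 6, 5, 2, 17] (length 6). The slice nums[3:6] covers indices [3, 4, 5] with values [5, 2, 17]. Replacing that slice with [94, 75, 69, 83, 66] (different length) produces [5, 8, 6, 94, 75, 69, 83, 66].

[5, 8, 6, 94, 75, 69, 83, 66]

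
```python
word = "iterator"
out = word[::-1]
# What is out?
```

word has length 8. The slice word[::-1] selects indices [7, 6, 5, 4, 3, 2, 1, 0] (7->'r', 6->'o', 5->'t', 4->'a', 3->'r', 2->'e', 1->'t', 0->'i'), giving 'rotareti'.

'rotareti'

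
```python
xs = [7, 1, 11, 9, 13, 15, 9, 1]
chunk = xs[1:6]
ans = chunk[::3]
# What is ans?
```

xs has length 8. The slice xs[1:6] selects indices [1, 2, 3, 4, 5] (1->1, 2->11, 3->9, 4->13, 5->15), giving [1, 11, 9, 13, 15]. So chunk = [1, 11, 9, 13, 15]. chunk has length 5. The slice chunk[::3] selects indices [0, 3] (0->1, 3->13), giving [1, 13].

[1, 13]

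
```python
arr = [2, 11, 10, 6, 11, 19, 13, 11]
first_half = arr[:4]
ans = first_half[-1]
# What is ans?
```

arr has length 8. The slice arr[:4] selects indices [0, 1, 2, 3] (0->2, 1->11, 2->10, 3->6), giving [2, 11, 10, 6]. So first_half = [2, 11, 10, 6]. Then first_half[-1] = 6.

6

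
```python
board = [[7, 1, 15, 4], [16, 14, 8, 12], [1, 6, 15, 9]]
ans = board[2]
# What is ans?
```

board has 3 rows. Row 2 is [1, 6, 15, 9].

[1, 6, 15, 9]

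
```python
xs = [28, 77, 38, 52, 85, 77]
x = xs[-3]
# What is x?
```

xs has length 6. Negative index -3 maps to positive index 6 + (-3) = 3. xs[3] = 52.

52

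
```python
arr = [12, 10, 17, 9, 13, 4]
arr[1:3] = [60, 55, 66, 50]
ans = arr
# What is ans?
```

arr starts as [12, 10, 17, 9, 13, 4] (length 6). The slice arr[1:3] covers indices [1, 2] with values [10, 17]. Replacing that slice with [60, 55, 66, 50] (different length) produces [12, 60, 55, 66, 50, 9, 13, 4].

[12, 60, 55, 66, 50, 9, 13, 4]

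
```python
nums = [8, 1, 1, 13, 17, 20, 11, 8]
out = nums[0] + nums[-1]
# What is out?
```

nums has length 8. nums[0] = 8.
nums has length 8. Negative index -1 maps to positive index 8 + (-1) = 7. nums[7] = 8.
Sum: 8 + 8 = 16.

16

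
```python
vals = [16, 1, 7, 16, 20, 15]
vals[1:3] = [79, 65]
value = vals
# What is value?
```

vals starts as [16, 1, 7, 16, 20, 15] (length 6). The slice vals[1:3] covers indices [1, 2] with values [1, 7]. Replacing that slice with [79, 65] (same length) produces [16, 79, 65, 16, 20, 15].

[16, 79, 65, 16, 20, 15]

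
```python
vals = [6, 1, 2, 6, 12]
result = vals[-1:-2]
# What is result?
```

vals has length 5. The slice vals[-1:-2] resolves to an empty index range, so the result is [].

[]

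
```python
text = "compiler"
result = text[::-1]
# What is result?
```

text has length 8. The slice text[::-1] selects indices [7, 6, 5, 4, 3, 2, 1, 0] (7->'r', 6->'e', 5->'l', 4->'i', 3->'p', 2->'m', 1->'o', 0->'c'), giving 'relipmoc'.

'relipmoc'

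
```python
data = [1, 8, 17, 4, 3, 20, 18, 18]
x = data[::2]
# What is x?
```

data has length 8. The slice data[::2] selects indices [0, 2, 4, 6] (0->1, 2->17, 4->3, 6->18), giving [1, 17, 3, 18].

[1, 17, 3, 18]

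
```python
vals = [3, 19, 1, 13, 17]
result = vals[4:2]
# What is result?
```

vals has length 5. The slice vals[4:2] resolves to an empty index range, so the result is [].

[]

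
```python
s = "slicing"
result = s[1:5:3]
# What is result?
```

s has length 7. The slice s[1:5:3] selects indices [1, 4] (1->'l', 4->'i'), giving 'li'.

'li'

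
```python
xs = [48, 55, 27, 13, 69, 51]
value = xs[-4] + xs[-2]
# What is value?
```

xs has length 6. Negative index -4 maps to positive index 6 + (-4) = 2. xs[2] = 27.
xs has length 6. Negative index -2 maps to positive index 6 + (-2) = 4. xs[4] = 69.
Sum: 27 + 69 = 96.

96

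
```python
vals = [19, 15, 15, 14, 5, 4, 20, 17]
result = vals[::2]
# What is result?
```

vals has length 8. The slice vals[::2] selects indices [0, 2, 4, 6] (0->19, 2->15, 4->5, 6->20), giving [19, 15, 5, 20].

[19, 15, 5, 20]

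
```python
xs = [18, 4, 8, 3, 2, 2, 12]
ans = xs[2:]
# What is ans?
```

xs has length 7. The slice xs[2:] selects indices [2, 3, 4, 5, 6] (2->8, 3->3, 4->2, 5->2, 6->12), giving [8, 3, 2, 2, 12].

[8, 3, 2, 2, 12]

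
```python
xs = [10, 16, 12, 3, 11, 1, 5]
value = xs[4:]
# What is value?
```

xs has length 7. The slice xs[4:] selects indices [4, 5, 6] (4->11, 5->1, 6->5), giving [11, 1, 5].

[11, 1, 5]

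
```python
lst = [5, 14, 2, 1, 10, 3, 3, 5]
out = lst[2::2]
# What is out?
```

lst has length 8. The slice lst[2::2] selects indices [2, 4, 6] (2->2, 4->10, 6->3), giving [2, 10, 3].

[2, 10, 3]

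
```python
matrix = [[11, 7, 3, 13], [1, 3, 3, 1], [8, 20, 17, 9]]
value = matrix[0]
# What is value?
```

matrix has 3 rows. Row 0 is [11, 7, 3, 13].

[11, 7, 3, 13]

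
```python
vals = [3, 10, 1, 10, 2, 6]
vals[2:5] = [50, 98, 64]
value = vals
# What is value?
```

vals starts as [3, 10, 1, 10, 2, 6] (length 6). The slice vals[2:5] covers indices [2, 3, 4] with values [1, 10, 2]. Replacing that slice with [50, 98, 64] (same length) produces [3, 10, 50, 98, 64, 6].

[3, 10, 50, 98, 64, 6]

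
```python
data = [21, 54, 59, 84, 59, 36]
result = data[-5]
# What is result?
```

data has length 6. Negative index -5 maps to positive index 6 + (-5) = 1. data[1] = 54.

54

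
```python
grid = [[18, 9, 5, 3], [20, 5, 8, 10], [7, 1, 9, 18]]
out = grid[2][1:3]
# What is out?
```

grid[2] = [7, 1, 9, 18]. grid[2] has length 4. The slice grid[2][1:3] selects indices [1, 2] (1->1, 2->9), giving [1, 9].

[1, 9]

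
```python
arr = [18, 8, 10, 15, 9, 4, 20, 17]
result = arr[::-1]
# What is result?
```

arr has length 8. The slice arr[::-1] selects indices [7, 6, 5, 4, 3, 2, 1, 0] (7->17, 6->20, 5->4, 4->9, 3->15, 2->10, 1->8, 0->18), giving [17, 20, 4, 9, 15, 10, 8, 18].

[17, 20, 4, 9, 15, 10, 8, 18]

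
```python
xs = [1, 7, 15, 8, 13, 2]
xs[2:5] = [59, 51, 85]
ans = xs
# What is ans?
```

xs starts as [1, 7, 15, 8, 13, 2] (length 6). The slice xs[2:5] covers indices [2, 3, 4] with values [15, 8, 13]. Replacing that slice with [59, 51, 85] (same length) produces [1, 7, 59, 51, 85, 2].

[1, 7, 59, 51, 85, 2]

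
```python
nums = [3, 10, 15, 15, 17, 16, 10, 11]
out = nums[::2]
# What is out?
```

nums has length 8. The slice nums[::2] selects indices [0, 2, 4, 6] (0->3, 2->15, 4->17, 6->10), giving [3, 15, 17, 10].

[3, 15, 17, 10]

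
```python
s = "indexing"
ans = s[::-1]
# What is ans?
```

s has length 8. The slice s[::-1] selects indices [7, 6, 5, 4, 3, 2, 1, 0] (7->'g', 6->'n', 5->'i', 4->'x', 3->'e', 2->'d', 1->'n', 0->'i'), giving 'gnixedni'.

'gnixedni'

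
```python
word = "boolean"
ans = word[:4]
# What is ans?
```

word has length 7. The slice word[:4] selects indices [0, 1, 2, 3] (0->'b', 1->'o', 2->'o', 3->'l'), giving 'bool'.

'bool'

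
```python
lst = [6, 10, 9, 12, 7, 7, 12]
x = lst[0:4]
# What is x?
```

lst has length 7. The slice lst[0:4] selects indices [0, 1, 2, 3] (0->6, 1->10, 2->9, 3->12), giving [6, 10, 9, 12].

[6, 10, 9, 12]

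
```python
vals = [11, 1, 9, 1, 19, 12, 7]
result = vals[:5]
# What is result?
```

vals has length 7. The slice vals[:5] selects indices [0, 1, 2, 3, 4] (0->11, 1->1, 2->9, 3->1, 4->19), giving [11, 1, 9, 1, 19].

[11, 1, 9, 1, 19]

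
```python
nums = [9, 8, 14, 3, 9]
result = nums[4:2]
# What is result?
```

nums has length 5. The slice nums[4:2] resolves to an empty index range, so the result is [].

[]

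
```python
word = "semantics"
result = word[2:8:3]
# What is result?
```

word has length 9. The slice word[2:8:3] selects indices [2, 5] (2->'m', 5->'t'), giving 'mt'.

'mt'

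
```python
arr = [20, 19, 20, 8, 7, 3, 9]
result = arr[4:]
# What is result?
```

arr has length 7. The slice arr[4:] selects indices [4, 5, 6] (4->7, 5->3, 6->9), giving [7, 3, 9].

[7, 3, 9]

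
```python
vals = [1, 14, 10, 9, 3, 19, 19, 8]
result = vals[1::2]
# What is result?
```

vals has length 8. The slice vals[1::2] selects indices [1, 3, 5, 7] (1->14, 3->9, 5->19, 7->8), giving [14, 9, 19, 8].

[14, 9, 19, 8]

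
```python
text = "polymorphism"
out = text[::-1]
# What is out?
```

text has length 12. The slice text[::-1] selects indices [11, 10, 9, 8, 7, 6, 5, 4, 3, 2, 1, 0] (11->'m', 10->'s', 9->'i', 8->'h', 7->'p', 6->'r', 5->'o', 4->'m', 3->'y', 2->'l', 1->'o', 0->'p'), giving 'msihpromylop'.

'msihpromylop'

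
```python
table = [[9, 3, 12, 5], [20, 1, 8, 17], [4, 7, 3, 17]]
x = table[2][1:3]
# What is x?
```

table[2] = [4, 7, 3, 17]. table[2] has length 4. The slice table[2][1:3] selects indices [1, 2] (1->7, 2->3), giving [7, 3].

[7, 3]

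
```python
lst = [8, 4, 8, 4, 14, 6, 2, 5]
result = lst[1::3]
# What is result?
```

lst has length 8. The slice lst[1::3] selects indices [1, 4, 7] (1->4, 4->14, 7->5), giving [4, 14, 5].

[4, 14, 5]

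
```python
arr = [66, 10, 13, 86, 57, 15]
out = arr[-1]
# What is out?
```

arr has length 6. Negative index -1 maps to positive index 6 + (-1) = 5. arr[5] = 15.

15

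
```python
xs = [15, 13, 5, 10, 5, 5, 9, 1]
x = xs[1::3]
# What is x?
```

xs has length 8. The slice xs[1::3] selects indices [1, 4, 7] (1->13, 4->5, 7->1), giving [13, 5, 1].

[13, 5, 1]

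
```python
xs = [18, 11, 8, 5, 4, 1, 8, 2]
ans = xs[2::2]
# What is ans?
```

xs has length 8. The slice xs[2::2] selects indices [2, 4, 6] (2->8, 4->4, 6->8), giving [8, 4, 8].

[8, 4, 8]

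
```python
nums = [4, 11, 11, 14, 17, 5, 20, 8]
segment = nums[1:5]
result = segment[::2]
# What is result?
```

nums has length 8. The slice nums[1:5] selects indices [1, 2, 3, 4] (1->11, 2->11, 3->14, 4->17), giving [11, 11, 14, 17]. So segment = [11, 11, 14, 17]. segment has length 4. The slice segment[::2] selects indices [0, 2] (0->11, 2->14), giving [11, 14].

[11, 14]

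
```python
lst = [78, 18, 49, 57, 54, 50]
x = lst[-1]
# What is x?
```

lst has length 6. Negative index -1 maps to positive index 6 + (-1) = 5. lst[5] = 50.

50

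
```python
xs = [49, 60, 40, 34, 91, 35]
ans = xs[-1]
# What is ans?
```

xs has length 6. Negative index -1 maps to positive index 6 + (-1) = 5. xs[5] = 35.

35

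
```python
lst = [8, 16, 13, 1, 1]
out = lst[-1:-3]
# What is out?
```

lst has length 5. The slice lst[-1:-3] resolves to an empty index range, so the result is [].

[]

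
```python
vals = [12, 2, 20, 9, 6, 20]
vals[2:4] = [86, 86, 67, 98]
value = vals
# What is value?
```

vals starts as [12, 2, 20, 9, 6, 20] (length 6). The slice vals[2:4] covers indices [2, 3] with values [20, 9]. Replacing that slice with [86, 86, 67, 98] (different length) produces [12, 2, 86, 86, 67, 98, 6, 20].

[12, 2, 86, 86, 67, 98, 6, 20]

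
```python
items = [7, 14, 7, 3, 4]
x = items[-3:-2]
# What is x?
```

items has length 5. The slice items[-3:-2] selects indices [2] (2->7), giving [7].

[7]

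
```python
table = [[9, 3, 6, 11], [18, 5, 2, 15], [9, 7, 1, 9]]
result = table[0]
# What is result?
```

table has 3 rows. Row 0 is [9, 3, 6, 11].

[9, 3, 6, 11]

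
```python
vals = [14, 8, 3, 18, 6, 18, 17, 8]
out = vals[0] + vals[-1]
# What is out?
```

vals has length 8. vals[0] = 14.
vals has length 8. Negative index -1 maps to positive index 8 + (-1) = 7. vals[7] = 8.
Sum: 14 + 8 = 22.

22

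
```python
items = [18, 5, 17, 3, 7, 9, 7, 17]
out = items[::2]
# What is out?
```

items has length 8. The slice items[::2] selects indices [0, 2, 4, 6] (0->18, 2->17, 4->7, 6->7), giving [18, 17, 7, 7].

[18, 17, 7, 7]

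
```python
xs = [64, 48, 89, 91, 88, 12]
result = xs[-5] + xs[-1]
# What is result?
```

xs has length 6. Negative index -5 maps to positive index 6 + (-5) = 1. xs[1] = 48.
xs has length 6. Negative index -1 maps to positive index 6 + (-1) = 5. xs[5] = 12.
Sum: 48 + 12 = 60.

60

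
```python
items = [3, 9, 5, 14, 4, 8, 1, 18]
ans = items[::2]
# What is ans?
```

items has length 8. The slice items[::2] selects indices [0, 2, 4, 6] (0->3, 2->5, 4->4, 6->1), giving [3, 5, 4, 1].

[3, 5, 4, 1]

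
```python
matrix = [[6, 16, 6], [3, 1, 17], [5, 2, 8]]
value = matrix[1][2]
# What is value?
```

matrix[1] = [3, 1, 17]. Taking column 2 of that row yields 17.

17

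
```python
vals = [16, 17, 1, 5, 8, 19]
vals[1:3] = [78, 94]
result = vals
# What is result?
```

vals starts as [16, 17, 1, 5, 8, 19] (length 6). The slice vals[1:3] covers indices [1, 2] with values [17, 1]. Replacing that slice with [78, 94] (same length) produces [16, 78, 94, 5, 8, 19].

[16, 78, 94, 5, 8, 19]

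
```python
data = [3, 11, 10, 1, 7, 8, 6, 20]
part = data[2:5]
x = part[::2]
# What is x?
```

data has length 8. The slice data[2:5] selects indices [2, 3, 4] (2->10, 3->1, 4->7), giving [10, 1, 7]. So part = [10, 1, 7]. part has length 3. The slice part[::2] selects indices [0, 2] (0->10, 2->7), giving [10, 7].

[10, 7]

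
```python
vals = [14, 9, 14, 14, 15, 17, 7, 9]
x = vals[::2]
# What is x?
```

vals has length 8. The slice vals[::2] selects indices [0, 2, 4, 6] (0->14, 2->14, 4->15, 6->7), giving [14, 14, 15, 7].

[14, 14, 15, 7]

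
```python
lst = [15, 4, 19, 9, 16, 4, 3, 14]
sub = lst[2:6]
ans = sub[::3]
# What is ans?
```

lst has length 8. The slice lst[2:6] selects indices [2, 3, 4, 5] (2->19, 3->9, 4->16, 5->4), giving [19, 9, 16, 4]. So sub = [19, 9, 16, 4]. sub has length 4. The slice sub[::3] selects indices [0, 3] (0->19, 3->4), giving [19, 4].

[19, 4]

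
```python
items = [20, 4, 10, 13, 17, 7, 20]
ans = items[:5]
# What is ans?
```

items has length 7. The slice items[:5] selects indices [0, 1, 2, 3, 4] (0->20, 1->4, 2->10, 3->13, 4->17), giving [20, 4, 10, 13, 17].

[20, 4, 10, 13, 17]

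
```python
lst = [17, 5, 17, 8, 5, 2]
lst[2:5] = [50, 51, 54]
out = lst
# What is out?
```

lst starts as [17, 5, 17, 8, 5, 2] (length 6). The slice lst[2:5] covers indices [2, 3, 4] with values [17, 8, 5]. Replacing that slice with [50, 51, 54] (same length) produces [17, 5, 50, 51, 54, 2].

[17, 5, 50, 51, 54, 2]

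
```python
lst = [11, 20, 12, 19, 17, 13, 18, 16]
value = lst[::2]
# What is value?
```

lst has length 8. The slice lst[::2] selects indices [0, 2, 4, 6] (0->11, 2->12, 4->17, 6->18), giving [11, 12, 17, 18].

[11, 12, 17, 18]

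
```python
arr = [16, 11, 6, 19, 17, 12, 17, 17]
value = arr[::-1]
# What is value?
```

arr has length 8. The slice arr[::-1] selects indices [7, 6, 5, 4, 3, 2, 1, 0] (7->17, 6->17, 5->12, 4->17, 3->19, 2->6, 1->11, 0->16), giving [17, 17, 12, 17, 19, 6, 11, 16].

[17, 17, 12, 17, 19, 6, 11, 16]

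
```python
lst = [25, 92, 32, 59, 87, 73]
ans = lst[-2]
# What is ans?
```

lst has length 6. Negative index -2 maps to positive index 6 + (-2) = 4. lst[4] = 87.

87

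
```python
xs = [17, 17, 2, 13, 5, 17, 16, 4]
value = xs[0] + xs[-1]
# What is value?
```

xs has length 8. xs[0] = 17.
xs has length 8. Negative index -1 maps to positive index 8 + (-1) = 7. xs[7] = 4.
Sum: 17 + 4 = 21.

21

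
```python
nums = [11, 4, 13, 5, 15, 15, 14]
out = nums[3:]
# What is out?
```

nums has length 7. The slice nums[3:] selects indices [3, 4, 5, 6] (3->5, 4->15, 5->15, 6->14), giving [5, 15, 15, 14].

[5, 15, 15, 14]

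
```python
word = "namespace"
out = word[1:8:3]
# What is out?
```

word has length 9. The slice word[1:8:3] selects indices [1, 4, 7] (1->'a', 4->'s', 7->'c'), giving 'asc'.

'asc'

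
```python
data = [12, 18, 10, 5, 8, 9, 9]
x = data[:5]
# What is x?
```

data has length 7. The slice data[:5] selects indices [0, 1, 2, 3, 4] (0->12, 1->18, 2->10, 3->5, 4->8), giving [12, 18, 10, 5, 8].

[12, 18, 10, 5, 8]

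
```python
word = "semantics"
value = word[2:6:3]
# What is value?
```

word has length 9. The slice word[2:6:3] selects indices [2, 5] (2->'m', 5->'t'), giving 'mt'.

'mt'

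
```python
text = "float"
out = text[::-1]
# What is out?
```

text has length 5. The slice text[::-1] selects indices [4, 3, 2, 1, 0] (4->'t', 3->'a', 2->'o', 1->'l', 0->'f'), giving 'taolf'.

'taolf'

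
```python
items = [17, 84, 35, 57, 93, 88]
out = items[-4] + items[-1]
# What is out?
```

items has length 6. Negative index -4 maps to positive index 6 + (-4) = 2. items[2] = 35.
items has length 6. Negative index -1 maps to positive index 6 + (-1) = 5. items[5] = 88.
Sum: 35 + 88 = 123.

123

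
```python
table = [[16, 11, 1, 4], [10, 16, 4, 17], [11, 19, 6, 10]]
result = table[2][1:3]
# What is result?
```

table[2] = [11, 19, 6, 10]. table[2] has length 4. The slice table[2][1:3] selects indices [1, 2] (1->19, 2->6), giving [19, 6].

[19, 6]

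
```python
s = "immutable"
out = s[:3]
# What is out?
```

s has length 9. The slice s[:3] selects indices [0, 1, 2] (0->'i', 1->'m', 2->'m'), giving 'imm'.

'imm'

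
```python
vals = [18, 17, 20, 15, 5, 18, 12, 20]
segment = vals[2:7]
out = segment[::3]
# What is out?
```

vals has length 8. The slice vals[2:7] selects indices [2, 3, 4, 5, 6] (2->20, 3->15, 4->5, 5->18, 6->12), giving [20, 15, 5, 18, 12]. So segment = [20, 15, 5, 18, 12]. segment has length 5. The slice segment[::3] selects indices [0, 3] (0->20, 3->18), giving [20, 18].

[20, 18]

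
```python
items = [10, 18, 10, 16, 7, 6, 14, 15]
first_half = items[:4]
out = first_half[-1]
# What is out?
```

items has length 8. The slice items[:4] selects indices [0, 1, 2, 3] (0->10, 1->18, 2->10, 3->16), giving [10, 18, 10, 16]. So first_half = [10, 18, 10, 16]. Then first_half[-1] = 16.

16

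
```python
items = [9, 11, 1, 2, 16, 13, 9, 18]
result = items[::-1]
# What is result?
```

items has length 8. The slice items[::-1] selects indices [7, 6, 5, 4, 3, 2, 1, 0] (7->18, 6->9, 5->13, 4->16, 3->2, 2->1, 1->11, 0->9), giving [18, 9, 13, 16, 2, 1, 11, 9].

[18, 9, 13, 16, 2, 1, 11, 9]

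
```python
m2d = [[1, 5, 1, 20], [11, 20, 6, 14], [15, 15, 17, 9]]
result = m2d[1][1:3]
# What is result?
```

m2d[1] = [11, 20, 6, 14]. m2d[1] has length 4. The slice m2d[1][1:3] selects indices [1, 2] (1->20, 2->6), giving [20, 6].

[20, 6]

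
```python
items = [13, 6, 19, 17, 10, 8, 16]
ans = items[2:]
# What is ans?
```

items has length 7. The slice items[2:] selects indices [2, 3, 4, 5, 6] (2->19, 3->17, 4->10, 5->8, 6->16), giving [19, 17, 10, 8, 16].

[19, 17, 10, 8, 16]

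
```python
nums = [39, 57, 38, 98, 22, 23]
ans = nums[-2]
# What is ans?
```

nums has length 6. Negative index -2 maps to positive index 6 + (-2) = 4. nums[4] = 22.

22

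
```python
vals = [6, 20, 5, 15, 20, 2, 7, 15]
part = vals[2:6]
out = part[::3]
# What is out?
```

vals has length 8. The slice vals[2:6] selects indices [2, 3, 4, 5] (2->5, 3->15, 4->20, 5->2), giving [5, 15, 20, 2]. So part = [5, 15, 20, 2]. part has length 4. The slice part[::3] selects indices [0, 3] (0->5, 3->2), giving [5, 2].

[5, 2]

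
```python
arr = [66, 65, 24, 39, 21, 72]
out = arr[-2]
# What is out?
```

arr has length 6. Negative index -2 maps to positive index 6 + (-2) = 4. arr[4] = 21.

21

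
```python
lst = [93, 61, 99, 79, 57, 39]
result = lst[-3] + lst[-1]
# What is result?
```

lst has length 6. Negative index -3 maps to positive index 6 + (-3) = 3. lst[3] = 79.
lst has length 6. Negative index -1 maps to positive index 6 + (-1) = 5. lst[5] = 39.
Sum: 79 + 39 = 118.

118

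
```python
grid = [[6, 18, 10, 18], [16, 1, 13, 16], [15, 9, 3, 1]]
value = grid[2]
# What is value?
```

grid has 3 rows. Row 2 is [15, 9, 3, 1].

[15, 9, 3, 1]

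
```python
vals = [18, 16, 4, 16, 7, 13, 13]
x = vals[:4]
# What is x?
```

vals has length 7. The slice vals[:4] selects indices [0, 1, 2, 3] (0->18, 1->16, 2->4, 3->16), giving [18, 16, 4, 16].

[18, 16, 4, 16]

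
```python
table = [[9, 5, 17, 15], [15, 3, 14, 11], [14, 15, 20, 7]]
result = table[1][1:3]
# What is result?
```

table[1] = [15, 3, 14, 11]. table[1] has length 4. The slice table[1][1:3] selects indices [1, 2] (1->3, 2->14), giving [3, 14].

[3, 14]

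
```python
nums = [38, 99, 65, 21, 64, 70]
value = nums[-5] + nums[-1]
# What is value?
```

nums has length 6. Negative index -5 maps to positive index 6 + (-5) = 1. nums[1] = 99.
nums has length 6. Negative index -1 maps to positive index 6 + (-1) = 5. nums[5] = 70.
Sum: 99 + 70 = 169.

169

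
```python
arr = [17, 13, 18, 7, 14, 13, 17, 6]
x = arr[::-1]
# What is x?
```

arr has length 8. The slice arr[::-1] selects indices [7, 6, 5, 4, 3, 2, 1, 0] (7->6, 6->17, 5->13, 4->14, 3->7, 2->18, 1->13, 0->17), giving [6, 17, 13, 14, 7, 18, 13, 17].

[6, 17, 13, 14, 7, 18, 13, 17]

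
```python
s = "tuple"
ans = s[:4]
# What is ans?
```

s has length 5. The slice s[:4] selects indices [0, 1, 2, 3] (0->'t', 1->'u', 2->'p', 3->'l'), giving 'tupl'.

'tupl'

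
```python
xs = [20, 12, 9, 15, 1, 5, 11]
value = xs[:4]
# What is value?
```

xs has length 7. The slice xs[:4] selects indices [0, 1, 2, 3] (0->20, 1->12, 2->9, 3->15), giving [20, 12, 9, 15].

[20, 12, 9, 15]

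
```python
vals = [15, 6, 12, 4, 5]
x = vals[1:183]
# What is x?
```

vals has length 5. The slice vals[1:183] selects indices [1, 2, 3, 4] (1->6, 2->12, 3->4, 4->5), giving [6, 12, 4, 5].

[6, 12, 4, 5]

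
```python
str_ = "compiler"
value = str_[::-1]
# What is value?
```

str_ has length 8. The slice str_[::-1] selects indices [7, 6, 5, 4, 3, 2, 1, 0] (7->'r', 6->'e', 5->'l', 4->'i', 3->'p', 2->'m', 1->'o', 0->'c'), giving 'relipmoc'.

'relipmoc'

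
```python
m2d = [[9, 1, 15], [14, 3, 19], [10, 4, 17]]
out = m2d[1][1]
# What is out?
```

m2d[1] = [14, 3, 19]. Taking column 1 of that row yields 3.

3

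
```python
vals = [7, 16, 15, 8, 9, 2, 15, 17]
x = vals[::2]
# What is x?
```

vals has length 8. The slice vals[::2] selects indices [0, 2, 4, 6] (0->7, 2->15, 4->9, 6->15), giving [7, 15, 9, 15].

[7, 15, 9, 15]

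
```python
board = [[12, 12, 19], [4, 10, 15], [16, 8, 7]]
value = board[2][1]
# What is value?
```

board[2] = [16, 8, 7]. Taking column 1 of that row yields 8.

8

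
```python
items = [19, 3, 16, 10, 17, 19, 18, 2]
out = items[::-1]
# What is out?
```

items has length 8. The slice items[::-1] selects indices [7, 6, 5, 4, 3, 2, 1, 0] (7->2, 6->18, 5->19, 4->17, 3->10, 2->16, 1->3, 0->19), giving [2, 18, 19, 17, 10, 16, 3, 19].

[2, 18, 19, 17, 10, 16, 3, 19]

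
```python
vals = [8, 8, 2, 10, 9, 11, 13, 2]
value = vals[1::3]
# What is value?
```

vals has length 8. The slice vals[1::3] selects indices [1, 4, 7] (1->8, 4->9, 7->2), giving [8, 9, 2].

[8, 9, 2]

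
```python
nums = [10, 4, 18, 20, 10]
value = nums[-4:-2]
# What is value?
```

nums has length 5. The slice nums[-4:-2] selects indices [1, 2] (1->4, 2->18), giving [4, 18].

[4, 18]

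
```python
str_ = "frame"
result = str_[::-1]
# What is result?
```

str_ has length 5. The slice str_[::-1] selects indices [4, 3, 2, 1, 0] (4->'e', 3->'m', 2->'a', 1->'r', 0->'f'), giving 'emarf'.

'emarf'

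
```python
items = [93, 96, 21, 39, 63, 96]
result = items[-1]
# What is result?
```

items has length 6. Negative index -1 maps to positive index 6 + (-1) = 5. items[5] = 96.

96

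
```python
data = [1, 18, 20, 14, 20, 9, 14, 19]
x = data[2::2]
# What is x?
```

data has length 8. The slice data[2::2] selects indices [2, 4, 6] (2->20, 4->20, 6->14), giving [20, 20, 14].

[20, 20, 14]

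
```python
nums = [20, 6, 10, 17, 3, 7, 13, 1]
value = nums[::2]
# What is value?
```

nums has length 8. The slice nums[::2] selects indices [0, 2, 4, 6] (0->20, 2->10, 4->3, 6->13), giving [20, 10, 3, 13].

[20, 10, 3, 13]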